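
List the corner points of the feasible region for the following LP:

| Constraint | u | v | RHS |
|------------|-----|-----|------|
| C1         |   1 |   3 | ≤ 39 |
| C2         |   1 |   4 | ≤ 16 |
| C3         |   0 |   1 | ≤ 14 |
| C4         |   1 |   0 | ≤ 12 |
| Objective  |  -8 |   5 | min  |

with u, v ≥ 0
Each vertex is the intersection of two constraint boundaries that also satisfies all remaining constraints:
  u = 0 and v = 0 → (0, 0)
  u = 12 and v = 0 → (12, 0)
  u + 4v = 16 and u = 12 → (12, 1)
  u + 4v = 16 and u = 0 → (0, 4)

Vertices: (0, 0), (12, 0), (12, 1), (0, 4)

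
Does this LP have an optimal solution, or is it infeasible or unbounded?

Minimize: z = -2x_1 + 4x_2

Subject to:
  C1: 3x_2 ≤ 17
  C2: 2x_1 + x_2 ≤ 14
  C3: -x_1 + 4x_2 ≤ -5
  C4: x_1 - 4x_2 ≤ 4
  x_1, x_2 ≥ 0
C4 requires x_1 - 4x_2 ≤ 4, while C3 (-x_1 + 4x_2 ≤ -5) is equivalent to x_1 - 4x_2 ≥ 5. Together they would need 5 ≤ x_1 - 4x_2 ≤ 4, which is impossible since 5 > 4. No point satisfies all constraints.

The feasible region is empty; the LP is infeasible.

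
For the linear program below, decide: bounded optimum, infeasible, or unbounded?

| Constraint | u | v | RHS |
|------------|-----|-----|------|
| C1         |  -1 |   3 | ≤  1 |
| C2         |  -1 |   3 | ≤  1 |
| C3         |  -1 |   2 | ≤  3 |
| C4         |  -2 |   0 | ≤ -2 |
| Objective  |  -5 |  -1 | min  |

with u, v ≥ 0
Feasible point: (1, 0) satisfies every constraint, so the LP is feasible.
Direction d = (1, 0): for each constraint row a, a·d ≤ 0 —
  (-1)(1) + (3)(0) = -1 ≤ 0
  (-1)(1) + (3)(0) = -1 ≤ 0
  (-1)(1) + (2)(0) = -1 ≤ 0
  (-2)(1) + (0)(0) = -2 ≤ 0
and d ≥ 0, so (1, 0) + t·d stays feasible for every t ≥ 0. Along this ray z = -5u - v changes by -5 per unit t, so z → −∞.

The LP is unbounded; z can be made arbitrarily small.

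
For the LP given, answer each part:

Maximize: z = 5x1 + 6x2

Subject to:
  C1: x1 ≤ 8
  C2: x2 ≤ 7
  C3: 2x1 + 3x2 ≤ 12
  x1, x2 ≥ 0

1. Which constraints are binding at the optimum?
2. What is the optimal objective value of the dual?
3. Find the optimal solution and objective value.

1. C3, x2 ≥ 0
2. 30 (by strong duality, equal to the primal optimum)
3. x1 = 6, x2 = 0, z = 30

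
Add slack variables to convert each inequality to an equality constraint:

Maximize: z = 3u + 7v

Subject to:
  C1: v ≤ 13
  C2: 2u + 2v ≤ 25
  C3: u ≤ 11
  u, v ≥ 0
max z = 3u + 7v

s.t.
  v + s1 = 13
  2u + 2v + s2 = 25
  u + s3 = 11
  u, v, s1, s2, s3 ≥ 0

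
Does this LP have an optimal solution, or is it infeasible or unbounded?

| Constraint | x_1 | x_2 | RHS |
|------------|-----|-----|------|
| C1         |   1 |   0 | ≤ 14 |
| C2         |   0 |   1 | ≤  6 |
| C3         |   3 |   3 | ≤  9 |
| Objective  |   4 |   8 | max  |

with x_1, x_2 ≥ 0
The point (0, 3) satisfies every constraint, so the LP is feasible; the constraints give x_1 ≤ 14 and x_2 ≤ 6, which with x_1, x_2 ≥ 0 keep the feasible region inside a bounded box. A feasible, bounded LP attains a finite optimum at a vertex.

Evaluating z = 4x_1 + 8x_2 at each vertex:
  (0, 0): z = 0
  (3, 0): z = 12
  (0, 3): z = 24

Bounded optimum: z* = 24 at (0, 3).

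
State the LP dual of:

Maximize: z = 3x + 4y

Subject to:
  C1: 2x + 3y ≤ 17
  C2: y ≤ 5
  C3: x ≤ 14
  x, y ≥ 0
Minimize: z = 17y1 + 5y2 + 14y3

Subject to:
  C1: -2y1 - y3 ≤ -3
  C2: -3y1 - y2 ≤ -4
  y1, y2, y3 ≥ 0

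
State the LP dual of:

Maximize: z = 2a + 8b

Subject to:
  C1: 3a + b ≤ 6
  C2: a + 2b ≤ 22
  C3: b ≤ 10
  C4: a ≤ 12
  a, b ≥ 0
Minimize: z = 6y1 + 22y2 + 10y3 + 12y4

Subject to:
  C1: -3y1 - y2 - y4 ≤ -2
  C2: -y1 - 2y2 - y3 ≤ -8
  y1, y2, y3, y4 ≥ 0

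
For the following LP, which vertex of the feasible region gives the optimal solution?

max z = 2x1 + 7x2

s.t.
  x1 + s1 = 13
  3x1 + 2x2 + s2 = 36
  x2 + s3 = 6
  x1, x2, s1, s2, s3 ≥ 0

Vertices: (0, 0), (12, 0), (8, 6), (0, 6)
Evaluating z = 2x1 + 7x2 at each vertex:
  (0, 0): z = 0
  (12, 0): z = 24
  (8, 6): z = 58
  (0, 6): z = 42

The largest value is z = 58, attained at (8, 6).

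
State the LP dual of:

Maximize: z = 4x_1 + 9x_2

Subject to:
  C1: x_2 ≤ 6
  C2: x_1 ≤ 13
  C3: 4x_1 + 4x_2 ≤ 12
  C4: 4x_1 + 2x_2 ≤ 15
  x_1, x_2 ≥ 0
Minimize: z = 6y1 + 13y2 + 12y3 + 15y4

Subject to:
  C1: -y2 - 4y3 - 4y4 ≤ -4
  C2: -y1 - 4y3 - 2y4 ≤ -9
  y1, y2, y3, y4 ≥ 0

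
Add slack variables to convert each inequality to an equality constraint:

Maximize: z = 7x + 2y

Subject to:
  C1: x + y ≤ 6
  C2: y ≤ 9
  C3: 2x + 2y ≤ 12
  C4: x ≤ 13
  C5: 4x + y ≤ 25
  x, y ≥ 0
max z = 7x + 2y

s.t.
  x + y + s1 = 6
  y + s2 = 9
  2x + 2y + s3 = 12
  x + s4 = 13
  4x + y + s5 = 25
  x, y, s1, s2, s3, s4, s5 ≥ 0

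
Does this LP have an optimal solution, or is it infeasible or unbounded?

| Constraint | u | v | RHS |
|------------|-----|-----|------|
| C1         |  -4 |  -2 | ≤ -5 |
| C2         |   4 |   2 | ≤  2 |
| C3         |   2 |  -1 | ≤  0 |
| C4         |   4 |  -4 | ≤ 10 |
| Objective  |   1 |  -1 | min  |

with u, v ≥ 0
C2 requires 4u + 2v ≤ 2, while C1 (-4u - 2v ≤ -5) is equivalent to 4u + 2v ≥ 5. Together they would need 5 ≤ 4u + 2v ≤ 2, which is impossible since 5 > 2. No point satisfies all constraints.

Infeasible — the constraint set is empty.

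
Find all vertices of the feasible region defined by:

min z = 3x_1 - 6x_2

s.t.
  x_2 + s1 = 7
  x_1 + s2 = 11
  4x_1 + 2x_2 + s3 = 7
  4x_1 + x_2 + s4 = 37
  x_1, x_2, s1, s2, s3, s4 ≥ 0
Each vertex is the intersection of two constraint boundaries that also satisfies all remaining constraints:
  x_1 = 0 and x_2 = 0 → (0, 0)
  4x_1 + 2x_2 = 7 and x_2 = 0 → (1.75, 0)
  4x_1 + 2x_2 = 7 and x_1 = 0 → (0, 3.5)

Vertices: (0, 0), (1.75, 0), (0, 3.5)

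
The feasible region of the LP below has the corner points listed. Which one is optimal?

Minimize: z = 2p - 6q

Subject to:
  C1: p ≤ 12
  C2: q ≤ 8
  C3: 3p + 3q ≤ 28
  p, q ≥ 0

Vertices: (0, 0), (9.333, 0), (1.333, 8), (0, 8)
(0, 8) with z = -48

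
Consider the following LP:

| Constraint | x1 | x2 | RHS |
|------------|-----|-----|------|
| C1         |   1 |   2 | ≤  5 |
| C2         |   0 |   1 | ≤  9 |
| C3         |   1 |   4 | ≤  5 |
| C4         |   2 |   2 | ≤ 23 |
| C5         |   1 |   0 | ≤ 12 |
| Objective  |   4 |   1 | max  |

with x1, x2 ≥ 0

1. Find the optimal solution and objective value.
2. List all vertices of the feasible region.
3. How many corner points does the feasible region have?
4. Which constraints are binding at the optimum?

1. x1 = 5, x2 = 0, z = 20
2. (0, 0), (5, 0), (0, 1.25)
3. 3
4. C1, C3, x2 ≥ 0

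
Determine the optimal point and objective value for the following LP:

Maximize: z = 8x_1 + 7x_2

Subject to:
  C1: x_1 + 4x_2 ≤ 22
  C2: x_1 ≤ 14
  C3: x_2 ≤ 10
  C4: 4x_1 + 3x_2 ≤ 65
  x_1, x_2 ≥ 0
Each vertex is the intersection of two constraint boundaries that also satisfies all remaining constraints:
  x_1 = 0 and x_2 = 0 → (0, 0)
  x_1 = 14 and x_2 = 0 → (14, 0)
  x_1 + 4x_2 = 22 and x_1 = 14 → (14, 2)
  x_1 + 4x_2 = 22 and x_1 = 0 → (0, 5.5)

Evaluating z = 8x_1 + 7x_2 at each vertex:
  (0, 0): z = 0
  (14, 0): z = 112
  (14, 2): z = 126
  (0, 5.5): z = 38.5

The maximum is at (14, 2) with z = 126.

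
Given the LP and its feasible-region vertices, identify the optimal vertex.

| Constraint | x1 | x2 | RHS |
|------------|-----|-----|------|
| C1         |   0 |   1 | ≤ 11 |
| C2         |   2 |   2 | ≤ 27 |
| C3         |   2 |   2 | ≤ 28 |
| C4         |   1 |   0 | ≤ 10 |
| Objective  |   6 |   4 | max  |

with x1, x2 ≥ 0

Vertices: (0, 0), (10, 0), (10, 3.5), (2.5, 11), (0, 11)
(10, 3.5) with z = 74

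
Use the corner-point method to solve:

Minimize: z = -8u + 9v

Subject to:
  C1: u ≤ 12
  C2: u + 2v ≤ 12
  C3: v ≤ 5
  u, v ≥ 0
Each vertex is the intersection of two constraint boundaries that also satisfies all remaining constraints:
  u = 0 and v = 0 → (0, 0)
  u = 12 and u + 2v = 12 → (12, 0)
  u + 2v = 12 and v = 5 → (2, 5)
  v = 5 and u = 0 → (0, 5)

Evaluating z = -8u + 9v at each vertex:
  (0, 0): z = 0
  (12, 0): z = -96
  (2, 5): z = 29
  (0, 5): z = 45

The minimum is at (12, 0) with z = -96.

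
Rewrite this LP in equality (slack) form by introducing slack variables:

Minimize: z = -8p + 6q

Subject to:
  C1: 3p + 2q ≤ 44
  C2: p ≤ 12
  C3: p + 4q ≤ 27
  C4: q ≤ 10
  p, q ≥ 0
min z = -8p + 6q

s.t.
  3p + 2q + s1 = 44
  p + s2 = 12
  p + 4q + s3 = 27
  q + s4 = 10
  p, q, s1, s2, s3, s4 ≥ 0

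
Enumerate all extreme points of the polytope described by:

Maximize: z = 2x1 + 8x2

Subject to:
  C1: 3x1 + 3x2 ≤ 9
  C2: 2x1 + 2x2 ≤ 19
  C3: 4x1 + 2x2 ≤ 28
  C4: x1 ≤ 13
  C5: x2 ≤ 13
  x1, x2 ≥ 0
Each vertex is the intersection of two constraint boundaries that also satisfies all remaining constraints:
  x1 = 0 and x2 = 0 → (0, 0)
  3x1 + 3x2 = 9 and x2 = 0 → (3, 0)
  3x1 + 3x2 = 9 and x1 = 0 → (0, 3)

Vertices: (0, 0), (3, 0), (0, 3)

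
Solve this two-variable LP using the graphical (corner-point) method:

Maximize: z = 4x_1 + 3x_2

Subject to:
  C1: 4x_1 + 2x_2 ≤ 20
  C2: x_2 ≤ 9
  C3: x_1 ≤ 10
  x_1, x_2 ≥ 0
Each vertex is the intersection of two constraint boundaries that also satisfies all remaining constraints:
  x_1 = 0 and x_2 = 0 → (0, 0)
  4x_1 + 2x_2 = 20 and x_2 = 0 → (5, 0)
  4x_1 + 2x_2 = 20 and x_2 = 9 → (0.5, 9)
  x_2 = 9 and x_1 = 0 → (0, 9)

Evaluating z = 4x_1 + 3x_2 at each vertex:
  (0, 0): z = 0
  (5, 0): z = 20
  (0.5, 9): z = 29
  (0, 9): z = 27

The maximum is at (0.5, 9) with z = 29.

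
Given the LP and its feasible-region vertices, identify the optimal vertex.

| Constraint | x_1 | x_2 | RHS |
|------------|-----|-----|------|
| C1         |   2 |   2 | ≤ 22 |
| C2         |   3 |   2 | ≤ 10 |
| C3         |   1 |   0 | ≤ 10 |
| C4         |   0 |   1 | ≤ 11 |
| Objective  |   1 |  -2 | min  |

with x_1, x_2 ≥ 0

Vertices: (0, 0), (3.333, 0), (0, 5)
Evaluating z = x_1 - 2x_2 at each vertex:
  (0, 0): z = 0
  (3.333, 0): z = 3.333
  (0, 5): z = -10

The smallest value is z = -10, attained at (0, 5).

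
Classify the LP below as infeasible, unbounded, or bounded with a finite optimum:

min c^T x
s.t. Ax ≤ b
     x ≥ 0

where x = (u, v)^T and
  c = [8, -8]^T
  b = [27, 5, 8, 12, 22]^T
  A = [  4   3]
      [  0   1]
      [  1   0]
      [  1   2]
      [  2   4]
The point (0, 5) satisfies every constraint, so the LP is feasible; the constraints give u ≤ 8 and v ≤ 5, which with u, v ≥ 0 keep the feasible region inside a bounded box. A feasible, bounded LP attains a finite optimum at a vertex.

Evaluating z = 8u - 8v at each vertex:
  (0, 0): z = 0
  (6.75, 0): z = 54
  (4.2, 3.4): z = 6.4
  (1, 5): z = -32
  (0, 5): z = -40

Feasible with finite optimum z* = -40 at (0, 5).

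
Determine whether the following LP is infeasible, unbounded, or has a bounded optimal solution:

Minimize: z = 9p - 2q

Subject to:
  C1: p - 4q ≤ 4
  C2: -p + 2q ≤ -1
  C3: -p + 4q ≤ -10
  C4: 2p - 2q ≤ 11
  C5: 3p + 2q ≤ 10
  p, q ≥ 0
C1 requires p - 4q ≤ 4, while C3 (-p + 4q ≤ -10) is equivalent to p - 4q ≥ 10. Together they would need 10 ≤ p - 4q ≤ 4, which is impossible since 10 > 4. No point satisfies all constraints.

The feasible region is empty; the LP is infeasible.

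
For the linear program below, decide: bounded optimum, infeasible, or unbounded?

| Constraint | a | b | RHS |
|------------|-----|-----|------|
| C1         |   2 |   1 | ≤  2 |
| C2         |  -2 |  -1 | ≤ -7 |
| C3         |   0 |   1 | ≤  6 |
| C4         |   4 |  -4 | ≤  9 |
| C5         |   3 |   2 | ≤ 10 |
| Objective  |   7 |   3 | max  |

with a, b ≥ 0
C1 requires 2a + b ≤ 2, while C2 (-2a - b ≤ -7) is equivalent to 2a + b ≥ 7. Together they would need 7 ≤ 2a + b ≤ 2, which is impossible since 7 > 2. No point satisfies all constraints.

Infeasible: no point satisfies all constraints simultaneously.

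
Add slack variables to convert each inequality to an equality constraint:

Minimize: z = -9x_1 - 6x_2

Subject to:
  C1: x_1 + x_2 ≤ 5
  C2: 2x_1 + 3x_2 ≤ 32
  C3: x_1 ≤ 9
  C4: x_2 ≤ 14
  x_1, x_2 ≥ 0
min z = -9x_1 - 6x_2

s.t.
  x_1 + x_2 + s1 = 5
  2x_1 + 3x_2 + s2 = 32
  x_1 + s3 = 9
  x_2 + s4 = 14
  x_1, x_2, s1, s2, s3, s4 ≥ 0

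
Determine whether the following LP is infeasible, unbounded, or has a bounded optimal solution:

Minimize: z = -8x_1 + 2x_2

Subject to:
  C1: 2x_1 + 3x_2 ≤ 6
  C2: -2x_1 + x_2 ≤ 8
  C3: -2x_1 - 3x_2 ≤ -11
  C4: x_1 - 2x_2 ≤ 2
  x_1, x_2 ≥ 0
C1 requires 2x_1 + 3x_2 ≤ 6, while C3 (-2x_1 - 3x_2 ≤ -11) is equivalent to 2x_1 + 3x_2 ≥ 11. Together they would need 11 ≤ 2x_1 + 3x_2 ≤ 6, which is impossible since 11 > 6. No point satisfies all constraints.

The feasible region is empty; the LP is infeasible.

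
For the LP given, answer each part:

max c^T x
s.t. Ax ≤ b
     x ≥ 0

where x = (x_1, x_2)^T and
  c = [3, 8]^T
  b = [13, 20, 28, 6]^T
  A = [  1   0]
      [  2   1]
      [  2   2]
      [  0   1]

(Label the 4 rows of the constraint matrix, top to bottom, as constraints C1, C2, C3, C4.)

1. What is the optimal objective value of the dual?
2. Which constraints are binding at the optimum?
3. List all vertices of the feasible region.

1. 69 (by strong duality, equal to the primal optimum)
2. C2, C4
3. (0, 0), (10, 0), (7, 6), (0, 6)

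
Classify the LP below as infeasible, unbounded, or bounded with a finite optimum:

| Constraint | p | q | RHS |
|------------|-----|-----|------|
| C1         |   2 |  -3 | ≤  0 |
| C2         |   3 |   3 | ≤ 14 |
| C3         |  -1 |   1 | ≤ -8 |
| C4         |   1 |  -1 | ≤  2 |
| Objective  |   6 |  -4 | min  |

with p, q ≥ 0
C4 requires p - q ≤ 2, while C3 (-p + q ≤ -8) is equivalent to p - q ≥ 8. Together they would need 8 ≤ p - q ≤ 2, which is impossible since 8 > 2. No point satisfies all constraints.

Infeasible: no point satisfies all constraints simultaneously.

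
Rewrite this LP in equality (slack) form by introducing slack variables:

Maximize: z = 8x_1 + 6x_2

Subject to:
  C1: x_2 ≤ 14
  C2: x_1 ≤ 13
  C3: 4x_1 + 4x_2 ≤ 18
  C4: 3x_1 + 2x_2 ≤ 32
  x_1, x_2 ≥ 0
max z = 8x_1 + 6x_2

s.t.
  x_2 + s1 = 14
  x_1 + s2 = 13
  4x_1 + 4x_2 + s3 = 18
  3x_1 + 2x_2 + s4 = 32
  x_1, x_2, s1, s2, s3, s4 ≥ 0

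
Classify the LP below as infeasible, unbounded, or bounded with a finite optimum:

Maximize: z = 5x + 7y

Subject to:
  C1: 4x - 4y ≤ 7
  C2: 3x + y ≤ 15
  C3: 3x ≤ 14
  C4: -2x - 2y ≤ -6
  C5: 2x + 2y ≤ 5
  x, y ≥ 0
C5 requires 2x + 2y ≤ 5, while C4 (-2x - 2y ≤ -6) is equivalent to 2x + 2y ≥ 6. Together they would need 6 ≤ 2x + 2y ≤ 5, which is impossible since 6 > 5. No point satisfies all constraints.

Infeasible — the constraint set is empty.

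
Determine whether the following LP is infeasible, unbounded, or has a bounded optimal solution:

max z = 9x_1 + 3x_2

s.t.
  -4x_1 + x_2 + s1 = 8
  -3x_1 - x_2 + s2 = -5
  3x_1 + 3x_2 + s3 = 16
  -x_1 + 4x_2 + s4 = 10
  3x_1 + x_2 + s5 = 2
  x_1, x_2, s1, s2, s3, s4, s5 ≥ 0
The row 3x_1 + x_2 + s5 = 2 with s5 ≥ 0 requires 3x_1 + x_2 ≤ 2, while the row -3x_1 - x_2 + s2 = -5 with s2 ≥ 0 is equivalent to 3x_1 + x_2 ≥ 5. Together they would need 5 ≤ 3x_1 + x_2 ≤ 2, which is impossible since 5 > 2. No point satisfies all constraints.

Infeasible — the constraint set is empty.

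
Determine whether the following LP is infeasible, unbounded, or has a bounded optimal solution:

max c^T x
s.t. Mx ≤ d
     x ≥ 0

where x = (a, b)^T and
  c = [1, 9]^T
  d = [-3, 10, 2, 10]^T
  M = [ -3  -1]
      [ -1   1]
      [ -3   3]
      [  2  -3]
Feasible point: (1, 0) satisfies every constraint, so the LP is feasible.
Direction d = (1, 1): for each constraint row a, a·d ≤ 0 —
  (-3)(1) + (-1)(1) = -4 ≤ 0
  (-1)(1) + (1)(1) = 0 ≤ 0
  (-3)(1) + (3)(1) = 0 ≤ 0
  (2)(1) + (-3)(1) = -1 ≤ 0
and d ≥ 0, so (1, 0) + t·d stays feasible for every t ≥ 0. Along this ray z = a + 9b changes by 10 per unit t, so z → +∞.

Unbounded — the objective can increase without bound over the feasible region.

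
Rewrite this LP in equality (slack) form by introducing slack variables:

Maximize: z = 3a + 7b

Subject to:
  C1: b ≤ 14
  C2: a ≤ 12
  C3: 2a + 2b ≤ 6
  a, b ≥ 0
max z = 3a + 7b

s.t.
  b + s1 = 14
  a + s2 = 12
  2a + 2b + s3 = 6
  a, b, s1, s2, s3 ≥ 0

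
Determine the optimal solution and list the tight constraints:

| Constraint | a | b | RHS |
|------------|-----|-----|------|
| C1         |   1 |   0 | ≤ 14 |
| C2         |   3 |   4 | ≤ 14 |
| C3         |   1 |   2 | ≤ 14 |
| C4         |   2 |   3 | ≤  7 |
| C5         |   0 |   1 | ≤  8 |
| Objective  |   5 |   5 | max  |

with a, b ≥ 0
Optimal: a = 3.5, b = 0
Binding: C4, b ≥ 0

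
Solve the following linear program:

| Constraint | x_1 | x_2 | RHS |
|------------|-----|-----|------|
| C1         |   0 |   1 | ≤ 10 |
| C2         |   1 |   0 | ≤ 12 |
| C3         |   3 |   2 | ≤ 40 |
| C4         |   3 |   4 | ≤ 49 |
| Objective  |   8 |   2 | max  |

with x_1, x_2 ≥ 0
Each vertex is the intersection of two constraint boundaries that also satisfies all remaining constraints:
  x_1 = 0 and x_2 = 0 → (0, 0)
  x_1 = 12 and x_2 = 0 → (12, 0)
  x_1 = 12 and 3x_1 + 2x_2 = 40 → (12, 2)
  3x_1 + 2x_2 = 40 and 3x_1 + 4x_2 = 49 → (10.33, 4.5)
  x_2 = 10 and 3x_1 + 4x_2 = 49 → (3, 10)
  x_2 = 10 and x_1 = 0 → (0, 10)

Evaluating z = 8x_1 + 2x_2 at each vertex:
  (0, 0): z = 0
  (12, 0): z = 96
  (12, 2): z = 100
  (10.33, 4.5): z = 91.67
  (3, 10): z = 44
  (0, 10): z = 20

The maximum is at (12, 2) with z = 100.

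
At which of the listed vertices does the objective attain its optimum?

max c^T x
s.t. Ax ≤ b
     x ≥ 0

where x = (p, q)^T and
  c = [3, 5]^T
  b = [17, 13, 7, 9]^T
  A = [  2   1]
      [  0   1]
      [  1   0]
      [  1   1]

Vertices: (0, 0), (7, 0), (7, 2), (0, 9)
Evaluating z = 3p + 5q at each vertex:
  (0, 0): z = 0
  (7, 0): z = 21
  (7, 2): z = 31
  (0, 9): z = 45

The largest value is z = 45, attained at (0, 9).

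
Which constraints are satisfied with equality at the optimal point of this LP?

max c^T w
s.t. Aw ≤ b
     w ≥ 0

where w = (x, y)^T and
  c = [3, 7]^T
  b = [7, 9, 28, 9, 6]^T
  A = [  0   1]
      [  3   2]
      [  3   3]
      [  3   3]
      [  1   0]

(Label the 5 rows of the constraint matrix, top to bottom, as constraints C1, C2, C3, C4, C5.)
Optimal: x = 0, y = 3
Slack at optimum:
  C1: slack = 4
  C2: slack = 3
  C3: slack = 19
  C4: slack = 0 (binding)
  C5: slack = 6
  x ≥ 0: x = 0 (binding)
  y ≥ 0: y = 3
Binding constraints: C4, x ≥ 0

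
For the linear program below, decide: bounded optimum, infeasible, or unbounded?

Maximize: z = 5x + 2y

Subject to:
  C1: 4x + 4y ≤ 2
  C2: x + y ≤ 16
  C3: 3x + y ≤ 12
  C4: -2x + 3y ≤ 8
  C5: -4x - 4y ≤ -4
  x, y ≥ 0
C1 requires 4x + 4y ≤ 2, while C5 (-4x - 4y ≤ -4) is equivalent to 4x + 4y ≥ 4. Together they would need 4 ≤ 4x + 4y ≤ 2, which is impossible since 4 > 2. No point satisfies all constraints.

Infeasible — the constraint set is empty.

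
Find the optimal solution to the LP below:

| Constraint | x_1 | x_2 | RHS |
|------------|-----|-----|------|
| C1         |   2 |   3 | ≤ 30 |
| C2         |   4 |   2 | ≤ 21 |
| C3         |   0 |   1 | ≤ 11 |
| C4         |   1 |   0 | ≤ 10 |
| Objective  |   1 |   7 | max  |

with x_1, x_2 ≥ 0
Each vertex is the intersection of two constraint boundaries that also satisfies all remaining constraints:
  x_1 = 0 and x_2 = 0 → (0, 0)
  4x_1 + 2x_2 = 21 and x_2 = 0 → (5.25, 0)
  2x_1 + 3x_2 = 30 and 4x_1 + 2x_2 = 21 → (0.375, 9.75)
  2x_1 + 3x_2 = 30 and x_1 = 0 → (0, 10)

Evaluating z = x_1 + 7x_2 at each vertex:
  (0, 0): z = 0
  (5.25, 0): z = 5.25
  (0.375, 9.75): z = 68.62
  (0, 10): z = 70

The maximum is at (0, 10) with z = 70.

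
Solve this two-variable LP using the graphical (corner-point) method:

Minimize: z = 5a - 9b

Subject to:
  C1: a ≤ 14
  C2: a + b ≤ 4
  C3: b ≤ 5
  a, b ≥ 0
Each vertex is the intersection of two constraint boundaries that also satisfies all remaining constraints:
  a = 0 and b = 0 → (0, 0)
  a + b = 4 and b = 0 → (4, 0)
  a + b = 4 and a = 0 → (0, 4)

Evaluating z = 5a - 9b at each vertex:
  (0, 0): z = 0
  (4, 0): z = 20
  (0, 4): z = -36

The minimum is at (0, 4) with z = -36.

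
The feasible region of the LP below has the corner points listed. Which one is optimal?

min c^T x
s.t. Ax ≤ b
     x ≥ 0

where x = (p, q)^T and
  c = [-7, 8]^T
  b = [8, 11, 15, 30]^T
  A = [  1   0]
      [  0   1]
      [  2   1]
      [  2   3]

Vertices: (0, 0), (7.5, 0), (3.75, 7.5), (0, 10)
(7.5, 0) with z = -52.5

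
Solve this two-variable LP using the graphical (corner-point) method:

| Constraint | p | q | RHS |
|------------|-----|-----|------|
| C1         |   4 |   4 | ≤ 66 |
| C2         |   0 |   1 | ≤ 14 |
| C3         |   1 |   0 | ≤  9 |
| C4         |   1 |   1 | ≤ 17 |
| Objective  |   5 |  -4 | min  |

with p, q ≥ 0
Each vertex is the intersection of two constraint boundaries that also satisfies all remaining constraints:
  p = 0 and q = 0 → (0, 0)
  p = 9 and q = 0 → (9, 0)
  4p + 4q = 66 and p = 9 → (9, 7.5)
  4p + 4q = 66 and q = 14 → (2.5, 14)
  q = 14 and p = 0 → (0, 14)

Evaluating z = 5p - 4q at each vertex:
  (0, 0): z = 0
  (9, 0): z = 45
  (9, 7.5): z = 15
  (2.5, 14): z = -43.5
  (0, 14): z = -56

The minimum is at (0, 14) with z = -56.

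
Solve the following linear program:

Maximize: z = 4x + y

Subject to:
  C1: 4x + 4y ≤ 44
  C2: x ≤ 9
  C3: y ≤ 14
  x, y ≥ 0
x = 9, y = 2, z = 38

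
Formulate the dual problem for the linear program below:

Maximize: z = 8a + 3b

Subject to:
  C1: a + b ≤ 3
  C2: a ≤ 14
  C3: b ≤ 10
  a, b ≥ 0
Minimize: z = 3y1 + 14y2 + 10y3

Subject to:
  C1: -y1 - y2 ≤ -8
  C2: -y1 - y3 ≤ -3
  y1, y2, y3 ≥ 0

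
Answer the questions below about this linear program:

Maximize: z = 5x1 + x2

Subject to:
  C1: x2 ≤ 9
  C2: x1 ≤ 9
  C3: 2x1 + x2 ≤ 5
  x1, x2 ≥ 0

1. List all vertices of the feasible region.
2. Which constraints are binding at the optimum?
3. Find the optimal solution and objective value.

1. (0, 0), (2.5, 0), (0, 5)
2. C3, x2 ≥ 0
3. x1 = 2.5, x2 = 0, z = 12.5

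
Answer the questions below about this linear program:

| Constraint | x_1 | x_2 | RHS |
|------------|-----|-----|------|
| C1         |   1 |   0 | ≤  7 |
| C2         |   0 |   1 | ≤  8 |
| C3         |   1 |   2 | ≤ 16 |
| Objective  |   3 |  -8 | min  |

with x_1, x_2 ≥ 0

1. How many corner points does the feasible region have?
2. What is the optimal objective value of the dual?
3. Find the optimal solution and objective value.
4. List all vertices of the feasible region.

1. 4
2. -64 (by strong duality, equal to the primal optimum)
3. x_1 = 0, x_2 = 8, z = -64
4. (0, 0), (7, 0), (7, 4.5), (0, 8)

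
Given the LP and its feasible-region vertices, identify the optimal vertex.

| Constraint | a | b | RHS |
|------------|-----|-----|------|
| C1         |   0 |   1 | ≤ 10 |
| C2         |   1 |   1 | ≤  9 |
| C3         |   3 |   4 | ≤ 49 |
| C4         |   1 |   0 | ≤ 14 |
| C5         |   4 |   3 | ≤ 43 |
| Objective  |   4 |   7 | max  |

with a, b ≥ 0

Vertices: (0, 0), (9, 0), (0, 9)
(0, 9) with z = 63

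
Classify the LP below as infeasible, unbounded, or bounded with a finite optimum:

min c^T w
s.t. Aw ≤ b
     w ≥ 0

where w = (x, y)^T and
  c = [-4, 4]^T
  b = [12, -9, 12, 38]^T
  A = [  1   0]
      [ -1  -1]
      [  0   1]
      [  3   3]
The point (12, 0) satisfies every constraint, so the LP is feasible; the constraints give x ≤ 12 and y ≤ 12, which with x, y ≥ 0 keep the feasible region inside a bounded box. A feasible, bounded LP attains a finite optimum at a vertex.

Evaluating z = -4x + 4y at each vertex:
  (9, 0): z = -36
  (12, 0): z = -48
  (12, 0.6667): z = -45.33
  (0.6667, 12): z = 45.33
  (0, 12): z = 48
  (0, 9): z = 36

Feasible with finite optimum z* = -48 at (12, 0).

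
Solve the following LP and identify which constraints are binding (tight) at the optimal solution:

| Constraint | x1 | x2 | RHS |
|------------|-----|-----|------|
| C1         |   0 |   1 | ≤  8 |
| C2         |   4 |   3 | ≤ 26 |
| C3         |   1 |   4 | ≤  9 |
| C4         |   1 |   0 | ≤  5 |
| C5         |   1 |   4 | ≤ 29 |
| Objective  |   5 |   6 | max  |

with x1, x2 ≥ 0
Optimal: x1 = 5, x2 = 1
Slack at optimum:
  C1: slack = 7
  C2: slack = 3
  C3: slack = 0 (binding)
  C4: slack = 0 (binding)
  C5: slack = 20
  x1 ≥ 0: x1 = 5
  x2 ≥ 0: x2 = 1
Binding constraints: C3, C4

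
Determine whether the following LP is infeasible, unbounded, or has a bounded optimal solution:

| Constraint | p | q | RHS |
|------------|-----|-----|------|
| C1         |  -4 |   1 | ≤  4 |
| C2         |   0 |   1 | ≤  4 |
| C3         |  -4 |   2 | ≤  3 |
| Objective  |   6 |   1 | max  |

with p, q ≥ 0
Feasible point: (0, 0) satisfies every constraint, so the LP is feasible.
Direction d = (1, 0): for each constraint row a, a·d ≤ 0 —
  (-4)(1) + (1)(0) = -4 ≤ 0
  (0)(1) + (1)(0) = 0 ≤ 0
  (-4)(1) + (2)(0) = -4 ≤ 0
and d ≥ 0, so (0, 0) + t·d stays feasible for every t ≥ 0. Along this ray z = 6p + q changes by 6 per unit t, so z → +∞.

Unbounded: there is a feasible ray along which z → +∞.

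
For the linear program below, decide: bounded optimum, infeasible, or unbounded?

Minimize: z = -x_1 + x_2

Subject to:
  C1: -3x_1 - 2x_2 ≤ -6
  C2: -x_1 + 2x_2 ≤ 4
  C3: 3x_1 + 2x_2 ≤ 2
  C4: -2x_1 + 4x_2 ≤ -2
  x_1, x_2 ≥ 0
C3 requires 3x_1 + 2x_2 ≤ 2, while C1 (-3x_1 - 2x_2 ≤ -6) is equivalent to 3x_1 + 2x_2 ≥ 6. Together they would need 6 ≤ 3x_1 + 2x_2 ≤ 2, which is impossible since 6 > 2. No point satisfies all constraints.

The feasible region is empty; the LP is infeasible.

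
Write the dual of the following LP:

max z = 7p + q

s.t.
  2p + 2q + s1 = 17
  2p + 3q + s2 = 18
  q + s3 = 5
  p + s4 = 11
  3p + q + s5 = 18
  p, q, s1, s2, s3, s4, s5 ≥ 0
Minimize: z = 17y1 + 18y2 + 5y3 + 11y4 + 18y5

Subject to:
  C1: -2y1 - 2y2 - y4 - 3y5 ≤ -7
  C2: -2y1 - 3y2 - y3 - y5 ≤ -1
  y1, y2, y3, y4, y5 ≥ 0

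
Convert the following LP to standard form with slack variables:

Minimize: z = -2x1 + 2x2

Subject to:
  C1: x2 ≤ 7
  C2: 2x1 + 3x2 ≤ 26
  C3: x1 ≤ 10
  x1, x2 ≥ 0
min z = -2x1 + 2x2

s.t.
  x2 + s1 = 7
  2x1 + 3x2 + s2 = 26
  x1 + s3 = 10
  x1, x2, s1, s2, s3 ≥ 0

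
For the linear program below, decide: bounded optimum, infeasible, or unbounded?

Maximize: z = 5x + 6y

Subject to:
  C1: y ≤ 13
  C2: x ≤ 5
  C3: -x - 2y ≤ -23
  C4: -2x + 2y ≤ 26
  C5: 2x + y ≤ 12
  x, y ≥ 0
The point (0, 12) satisfies every constraint, so the LP is feasible; the constraints give x ≤ 5 and y ≤ 13, which with x, y ≥ 0 keep the feasible region inside a bounded box. A feasible, bounded LP attains a finite optimum at a vertex.

Evaluating z = 5x + 6y at each vertex:
  (0, 11.5): z = 69
  (0.3333, 11.33): z = 69.67
  (0, 12): z = 72

The LP has an optimal solution: (0, 12) with z = 72.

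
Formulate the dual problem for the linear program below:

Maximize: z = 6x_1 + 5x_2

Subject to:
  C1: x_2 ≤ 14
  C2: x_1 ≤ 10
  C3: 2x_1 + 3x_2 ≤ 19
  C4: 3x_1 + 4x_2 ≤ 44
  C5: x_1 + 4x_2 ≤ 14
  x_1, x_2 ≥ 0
Minimize: z = 14y1 + 10y2 + 19y3 + 44y4 + 14y5

Subject to:
  C1: -y2 - 2y3 - 3y4 - y5 ≤ -6
  C2: -y1 - 3y3 - 4y4 - 4y5 ≤ -5
  y1, y2, y3, y4, y5 ≥ 0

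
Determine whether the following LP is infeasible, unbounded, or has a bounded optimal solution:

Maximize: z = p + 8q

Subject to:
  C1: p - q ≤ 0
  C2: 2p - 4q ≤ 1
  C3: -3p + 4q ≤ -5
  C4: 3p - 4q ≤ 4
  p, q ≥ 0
C4 requires 3p - 4q ≤ 4, while C3 (-3p + 4q ≤ -5) is equivalent to 3p - 4q ≥ 5. Together they would need 5 ≤ 3p - 4q ≤ 4, which is impossible since 5 > 4. No point satisfies all constraints.

Infeasible: no point satisfies all constraints simultaneously.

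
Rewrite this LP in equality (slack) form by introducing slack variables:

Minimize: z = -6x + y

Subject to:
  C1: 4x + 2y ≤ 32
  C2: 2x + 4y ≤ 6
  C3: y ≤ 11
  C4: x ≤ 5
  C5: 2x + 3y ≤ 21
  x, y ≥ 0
min z = -6x + y

s.t.
  4x + 2y + s1 = 32
  2x + 4y + s2 = 6
  y + s3 = 11
  x + s4 = 5
  2x + 3y + s5 = 21
  x, y, s1, s2, s3, s4, s5 ≥ 0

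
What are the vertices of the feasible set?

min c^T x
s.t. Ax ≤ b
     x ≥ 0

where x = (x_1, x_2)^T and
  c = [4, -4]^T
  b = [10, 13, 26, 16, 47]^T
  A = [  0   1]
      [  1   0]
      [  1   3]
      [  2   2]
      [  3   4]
Each vertex is the intersection of two constraint boundaries that also satisfies all remaining constraints:
  x_1 = 0 and x_2 = 0 → (0, 0)
  2x_1 + 2x_2 = 16 and x_2 = 0 → (8, 0)
  2x_1 + 2x_2 = 16 and x_1 = 0 → (0, 8)

Vertices: (0, 0), (8, 0), (0, 8)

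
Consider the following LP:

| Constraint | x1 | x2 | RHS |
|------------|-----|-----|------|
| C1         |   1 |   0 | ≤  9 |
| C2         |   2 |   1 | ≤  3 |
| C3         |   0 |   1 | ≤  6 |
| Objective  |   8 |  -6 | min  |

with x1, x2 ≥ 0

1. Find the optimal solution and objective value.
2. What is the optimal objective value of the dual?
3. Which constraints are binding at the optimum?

1. x1 = 0, x2 = 3, z = -18
2. -18 (by strong duality, equal to the primal optimum)
3. C2, x1 ≥ 0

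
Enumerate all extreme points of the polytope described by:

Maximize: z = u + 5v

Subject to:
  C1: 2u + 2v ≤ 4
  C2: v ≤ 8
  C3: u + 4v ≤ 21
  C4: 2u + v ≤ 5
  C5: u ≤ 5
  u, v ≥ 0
Each vertex is the intersection of two constraint boundaries that also satisfies all remaining constraints:
  u = 0 and v = 0 → (0, 0)
  2u + 2v = 4 and v = 0 → (2, 0)
  2u + 2v = 4 and u = 0 → (0, 2)

Vertices: (0, 0), (2, 0), (0, 2)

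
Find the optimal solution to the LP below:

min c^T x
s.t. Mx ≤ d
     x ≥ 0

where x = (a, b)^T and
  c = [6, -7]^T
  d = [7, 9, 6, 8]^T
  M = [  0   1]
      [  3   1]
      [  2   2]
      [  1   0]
a = 0, b = 3, z = -21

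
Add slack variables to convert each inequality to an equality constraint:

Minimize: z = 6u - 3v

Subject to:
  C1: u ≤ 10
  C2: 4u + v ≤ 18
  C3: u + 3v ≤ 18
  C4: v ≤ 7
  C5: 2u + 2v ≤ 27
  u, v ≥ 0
min z = 6u - 3v

s.t.
  u + s1 = 10
  4u + v + s2 = 18
  u + 3v + s3 = 18
  v + s4 = 7
  2u + 2v + s5 = 27
  u, v, s1, s2, s3, s4, s5 ≥ 0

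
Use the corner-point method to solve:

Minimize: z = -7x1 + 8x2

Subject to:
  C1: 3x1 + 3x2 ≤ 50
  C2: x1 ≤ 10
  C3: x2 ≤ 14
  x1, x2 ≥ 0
Each vertex is the intersection of two constraint boundaries that also satisfies all remaining constraints:
  x1 = 0 and x2 = 0 → (0, 0)
  x1 = 10 and x2 = 0 → (10, 0)
  3x1 + 3x2 = 50 and x1 = 10 → (10, 6.667)
  3x1 + 3x2 = 50 and x2 = 14 → (2.667, 14)
  x2 = 14 and x1 = 0 → (0, 14)

Evaluating z = -7x1 + 8x2 at each vertex:
  (0, 0): z = 0
  (10, 0): z = -70
  (10, 6.667): z = -16.67
  (2.667, 14): z = 93.33
  (0, 14): z = 112

The minimum is at (10, 0) with z = -70.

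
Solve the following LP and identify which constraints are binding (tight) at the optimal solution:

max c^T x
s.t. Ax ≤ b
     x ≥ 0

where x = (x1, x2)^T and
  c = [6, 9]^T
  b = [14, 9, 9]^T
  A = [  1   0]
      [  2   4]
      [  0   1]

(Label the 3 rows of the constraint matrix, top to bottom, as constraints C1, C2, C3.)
Optimal: x1 = 4.5, x2 = 0
Slack at optimum:
  C1: slack = 9.5
  C2: slack = 0 (binding)
  C3: slack = 9
  x1 ≥ 0: x1 = 4.5
  x2 ≥ 0: x2 = 0 (binding)
Binding constraints: C2, x2 ≥ 0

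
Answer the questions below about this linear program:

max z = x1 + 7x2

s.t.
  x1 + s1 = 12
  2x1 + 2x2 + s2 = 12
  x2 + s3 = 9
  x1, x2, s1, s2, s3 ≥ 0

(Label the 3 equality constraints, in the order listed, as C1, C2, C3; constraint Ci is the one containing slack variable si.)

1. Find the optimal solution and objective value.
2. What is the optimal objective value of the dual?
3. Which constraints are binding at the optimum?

1. x1 = 0, x2 = 6, z = 42
2. 42 (by strong duality, equal to the primal optimum)
3. C2, x1 ≥ 0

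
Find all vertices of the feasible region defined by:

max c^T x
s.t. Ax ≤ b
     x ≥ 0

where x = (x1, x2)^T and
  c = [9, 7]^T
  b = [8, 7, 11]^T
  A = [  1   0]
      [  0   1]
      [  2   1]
Each vertex is the intersection of two constraint boundaries that also satisfies all remaining constraints:
  x1 = 0 and x2 = 0 → (0, 0)
  2x1 + x2 = 11 and x2 = 0 → (5.5, 0)
  x2 = 7 and 2x1 + x2 = 11 → (2, 7)
  x2 = 7 and x1 = 0 → (0, 7)

Vertices: (0, 0), (5.5, 0), (2, 7), (0, 7)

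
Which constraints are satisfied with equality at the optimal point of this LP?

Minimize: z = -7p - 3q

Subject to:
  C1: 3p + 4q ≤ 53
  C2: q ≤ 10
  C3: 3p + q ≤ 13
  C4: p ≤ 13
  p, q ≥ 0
Optimal: p = 1, q = 10
Slack at optimum:
  C1: slack = 10
  C2: slack = 0 (binding)
  C3: slack = 0 (binding)
  C4: slack = 12
  p ≥ 0: p = 1
  q ≥ 0: q = 10
Binding constraints: C2, C3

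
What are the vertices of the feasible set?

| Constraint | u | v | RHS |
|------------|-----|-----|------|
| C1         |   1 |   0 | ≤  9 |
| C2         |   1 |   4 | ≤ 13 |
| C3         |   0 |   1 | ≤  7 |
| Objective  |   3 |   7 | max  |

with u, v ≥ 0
Each vertex is the intersection of two constraint boundaries that also satisfies all remaining constraints:
  u = 0 and v = 0 → (0, 0)
  u = 9 and v = 0 → (9, 0)
  u = 9 and u + 4v = 13 → (9, 1)
  u + 4v = 13 and u = 0 → (0, 3.25)

Vertices: (0, 0), (9, 0), (9, 1), (0, 3.25)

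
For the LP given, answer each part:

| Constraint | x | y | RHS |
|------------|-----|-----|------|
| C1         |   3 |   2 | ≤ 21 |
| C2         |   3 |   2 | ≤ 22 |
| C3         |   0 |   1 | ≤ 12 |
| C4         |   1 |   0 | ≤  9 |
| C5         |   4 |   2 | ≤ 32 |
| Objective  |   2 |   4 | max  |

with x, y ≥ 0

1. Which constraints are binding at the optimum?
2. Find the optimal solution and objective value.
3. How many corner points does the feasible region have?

1. C1, x ≥ 0
2. x = 0, y = 10.5, z = 42
3. 3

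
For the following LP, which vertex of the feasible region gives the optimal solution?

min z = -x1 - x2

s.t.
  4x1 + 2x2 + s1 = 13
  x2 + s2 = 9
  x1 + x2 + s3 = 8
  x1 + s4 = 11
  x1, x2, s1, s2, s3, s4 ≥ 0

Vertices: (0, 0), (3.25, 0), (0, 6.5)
Evaluating z = -x1 - x2 at each vertex:
  (0, 0): z = 0
  (3.25, 0): z = -3.25
  (0, 6.5): z = -6.5

The smallest value is z = -6.5, attained at (0, 6.5).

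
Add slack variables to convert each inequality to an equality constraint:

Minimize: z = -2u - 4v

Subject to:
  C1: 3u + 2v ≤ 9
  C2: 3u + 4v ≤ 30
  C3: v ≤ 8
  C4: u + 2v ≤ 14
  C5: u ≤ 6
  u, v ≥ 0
min z = -2u - 4v

s.t.
  3u + 2v + s1 = 9
  3u + 4v + s2 = 30
  v + s3 = 8
  u + 2v + s4 = 14
  u + s5 = 6
  u, v, s1, s2, s3, s4, s5 ≥ 0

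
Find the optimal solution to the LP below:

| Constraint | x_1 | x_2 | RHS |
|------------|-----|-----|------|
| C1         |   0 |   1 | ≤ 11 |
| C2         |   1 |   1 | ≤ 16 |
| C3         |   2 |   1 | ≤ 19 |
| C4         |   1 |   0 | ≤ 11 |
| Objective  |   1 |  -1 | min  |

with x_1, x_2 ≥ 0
x_1 = 0, x_2 = 11, z = -11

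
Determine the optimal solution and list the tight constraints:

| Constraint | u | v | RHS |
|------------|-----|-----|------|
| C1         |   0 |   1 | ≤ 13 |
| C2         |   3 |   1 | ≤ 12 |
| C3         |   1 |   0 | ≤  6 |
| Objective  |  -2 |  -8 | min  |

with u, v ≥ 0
Optimal: u = 0, v = 12
Binding: C2, u ≥ 0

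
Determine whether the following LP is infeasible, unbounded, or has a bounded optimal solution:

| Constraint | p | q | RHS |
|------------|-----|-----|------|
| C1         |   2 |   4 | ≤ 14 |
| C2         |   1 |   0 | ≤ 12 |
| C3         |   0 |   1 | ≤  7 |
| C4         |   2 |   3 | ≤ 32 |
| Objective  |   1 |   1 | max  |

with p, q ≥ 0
The point (7, 0) satisfies every constraint, so the LP is feasible; the constraints give p ≤ 12 and q ≤ 7, which with p, q ≥ 0 keep the feasible region inside a bounded box. A feasible, bounded LP attains a finite optimum at a vertex.

Evaluating z = p + q at each vertex:
  (0, 0): z = 0
  (7, 0): z = 7
  (0, 3.5): z = 3.5

Bounded optimum: z* = 7 at (7, 0).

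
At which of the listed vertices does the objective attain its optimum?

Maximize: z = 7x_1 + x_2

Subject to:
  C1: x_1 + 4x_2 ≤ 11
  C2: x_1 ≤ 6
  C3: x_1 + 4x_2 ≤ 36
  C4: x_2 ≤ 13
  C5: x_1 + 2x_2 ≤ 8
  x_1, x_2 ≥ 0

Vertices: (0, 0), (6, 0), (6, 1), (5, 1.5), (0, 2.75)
(6, 1) with z = 43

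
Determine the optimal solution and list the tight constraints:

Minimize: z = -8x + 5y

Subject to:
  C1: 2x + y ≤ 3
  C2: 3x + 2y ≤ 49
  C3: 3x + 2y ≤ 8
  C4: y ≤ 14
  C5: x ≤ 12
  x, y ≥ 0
Optimal: x = 1.5, y = 0
Binding: C1, y ≥ 0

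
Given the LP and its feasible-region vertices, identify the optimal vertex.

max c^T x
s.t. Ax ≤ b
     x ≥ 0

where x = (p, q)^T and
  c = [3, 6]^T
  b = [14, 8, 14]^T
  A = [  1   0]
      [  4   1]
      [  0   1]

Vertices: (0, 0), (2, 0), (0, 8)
Evaluating z = 3p + 6q at each vertex:
  (0, 0): z = 0
  (2, 0): z = 6
  (0, 8): z = 48

The largest value is z = 48, attained at (0, 8).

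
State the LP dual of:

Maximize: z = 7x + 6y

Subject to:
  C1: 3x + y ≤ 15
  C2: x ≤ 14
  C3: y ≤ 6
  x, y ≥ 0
Minimize: z = 15y1 + 14y2 + 6y3

Subject to:
  C1: -3y1 - y2 ≤ -7
  C2: -y1 - y3 ≤ -6
  y1, y2, y3 ≥ 0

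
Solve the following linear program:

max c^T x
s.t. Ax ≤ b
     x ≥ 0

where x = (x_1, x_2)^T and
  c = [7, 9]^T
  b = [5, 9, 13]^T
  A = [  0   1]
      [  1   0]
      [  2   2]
Each vertex is the intersection of two constraint boundaries that also satisfies all remaining constraints:
  x_1 = 0 and x_2 = 0 → (0, 0)
  2x_1 + 2x_2 = 13 and x_2 = 0 → (6.5, 0)
  x_2 = 5 and 2x_1 + 2x_2 = 13 → (1.5, 5)
  x_2 = 5 and x_1 = 0 → (0, 5)

Evaluating z = 7x_1 + 9x_2 at each vertex:
  (0, 0): z = 0
  (6.5, 0): z = 45.5
  (1.5, 5): z = 55.5
  (0, 5): z = 45

The maximum is at (1.5, 5) with z = 55.5.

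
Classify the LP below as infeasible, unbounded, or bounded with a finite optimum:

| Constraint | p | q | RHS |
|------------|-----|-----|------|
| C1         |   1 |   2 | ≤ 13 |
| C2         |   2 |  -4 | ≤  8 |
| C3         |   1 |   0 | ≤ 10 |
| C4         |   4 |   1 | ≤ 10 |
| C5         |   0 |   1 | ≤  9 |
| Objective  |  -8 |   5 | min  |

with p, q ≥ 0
The point (2.5, 0) satisfies every constraint, so the LP is feasible; the constraints give p ≤ 10 and q ≤ 9, which with p, q ≥ 0 keep the feasible region inside a bounded box. A feasible, bounded LP attains a finite optimum at a vertex.

Evaluating z = -8p + 5q at each vertex:
  (0, 0): z = 0
  (2.5, 0): z = -20
  (1, 6): z = 22
  (0, 6.5): z = 32.5

The LP has an optimal solution: (2.5, 0) with z = -20.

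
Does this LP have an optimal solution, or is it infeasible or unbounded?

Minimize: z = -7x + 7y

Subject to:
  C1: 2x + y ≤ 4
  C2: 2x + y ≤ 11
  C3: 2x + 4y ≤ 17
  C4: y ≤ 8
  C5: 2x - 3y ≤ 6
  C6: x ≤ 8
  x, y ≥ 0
The point (2, 0) satisfies every constraint, so the LP is feasible; the constraints give x ≤ 8 and y ≤ 8, which with x, y ≥ 0 keep the feasible region inside a bounded box. A feasible, bounded LP attains a finite optimum at a vertex.

Bounded optimum: z* = -14 at (2, 0).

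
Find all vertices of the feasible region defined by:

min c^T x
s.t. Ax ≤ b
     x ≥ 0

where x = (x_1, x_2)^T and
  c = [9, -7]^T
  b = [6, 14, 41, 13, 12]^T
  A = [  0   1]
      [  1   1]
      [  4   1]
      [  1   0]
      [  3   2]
Each vertex is the intersection of two constraint boundaries that also satisfies all remaining constraints:
  x_1 = 0 and x_2 = 0 → (0, 0)
  3x_1 + 2x_2 = 12 and x_2 = 0 → (4, 0)
  x_2 = 6 and 3x_1 + 2x_2 = 12 → (0, 6)

Vertices: (0, 0), (4, 0), (0, 6)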